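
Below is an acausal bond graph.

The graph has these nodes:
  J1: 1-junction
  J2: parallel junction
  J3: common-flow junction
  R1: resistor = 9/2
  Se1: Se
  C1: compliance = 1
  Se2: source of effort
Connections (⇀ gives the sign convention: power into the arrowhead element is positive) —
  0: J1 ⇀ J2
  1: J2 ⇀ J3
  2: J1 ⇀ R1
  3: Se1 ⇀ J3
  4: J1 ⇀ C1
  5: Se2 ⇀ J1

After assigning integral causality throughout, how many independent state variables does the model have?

1  (C1 all integral)

β3 →J3  (source Se1 imposes e)
β5 →J1  (Se2 fixes effort; stroke away)
β1 →J2  (J3: last free bond brings flow in)
β0 →J1  (J2 effort already set via bond 1)
β4 →J1  (prefer integral on C1)
β2 →R1  (closing 1-jn rule on J1)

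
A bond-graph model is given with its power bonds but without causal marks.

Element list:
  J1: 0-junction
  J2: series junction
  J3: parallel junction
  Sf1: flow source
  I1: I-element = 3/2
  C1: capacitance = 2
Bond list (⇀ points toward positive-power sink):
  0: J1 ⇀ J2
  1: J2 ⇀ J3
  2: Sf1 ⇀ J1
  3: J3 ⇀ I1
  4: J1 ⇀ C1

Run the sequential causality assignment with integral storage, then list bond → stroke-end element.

#0 →J2
#1 →J3
#2 →Sf1
#3 →I1
#4 →J1

β2 →Sf1  (source Sf1 imposes f)
β3 →I1  (I1: I, integral causality)
β1 →J3  (J3: last free bond brings effort in)
β0 →J2  (1-jn J2 has f-setter on 1)
β4 →J1  (only one effort-in slot at J1)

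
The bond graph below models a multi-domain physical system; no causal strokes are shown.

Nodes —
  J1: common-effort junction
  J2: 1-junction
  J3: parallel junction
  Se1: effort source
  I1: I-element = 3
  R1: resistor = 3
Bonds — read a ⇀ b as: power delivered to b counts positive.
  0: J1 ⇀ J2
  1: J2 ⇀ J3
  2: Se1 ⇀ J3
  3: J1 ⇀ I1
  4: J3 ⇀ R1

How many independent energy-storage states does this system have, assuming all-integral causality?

β2 →J3  (Se1 (Se) sets effort on bond)
β1 →J2  (J3 effort already set via bond 2)
β4 →R1  (J3 effort already set via bond 2)
β0 →J1  (only one flow-in slot at J2)
β3 →I1  (J1: bond 0 brought effort, rest push out)

1  (I1 all integral)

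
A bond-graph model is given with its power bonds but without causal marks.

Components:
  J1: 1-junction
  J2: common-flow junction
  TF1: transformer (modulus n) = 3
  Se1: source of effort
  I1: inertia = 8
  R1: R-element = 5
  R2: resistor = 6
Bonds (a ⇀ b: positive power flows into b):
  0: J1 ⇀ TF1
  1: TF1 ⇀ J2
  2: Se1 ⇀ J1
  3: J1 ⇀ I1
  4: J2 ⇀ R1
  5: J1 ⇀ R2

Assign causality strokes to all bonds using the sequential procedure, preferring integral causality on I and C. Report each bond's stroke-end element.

#2 |J1  (source Se1 imposes e)
#3 |I1  (I1 outputs flow p/I1)
#0 |J1  (common-f at J1 fixed by 3)
#5 |J1  (1-jn J1 has f-setter on 3)
#1 |TF1  (TF TF1: opposite of bond 0)
#4 |J2  (J2 flow already set via bond 1)

b0 stroke→J1
b1 stroke→TF1
b2 stroke→J1
b3 stroke→I1
b4 stroke→J2
b5 stroke→J1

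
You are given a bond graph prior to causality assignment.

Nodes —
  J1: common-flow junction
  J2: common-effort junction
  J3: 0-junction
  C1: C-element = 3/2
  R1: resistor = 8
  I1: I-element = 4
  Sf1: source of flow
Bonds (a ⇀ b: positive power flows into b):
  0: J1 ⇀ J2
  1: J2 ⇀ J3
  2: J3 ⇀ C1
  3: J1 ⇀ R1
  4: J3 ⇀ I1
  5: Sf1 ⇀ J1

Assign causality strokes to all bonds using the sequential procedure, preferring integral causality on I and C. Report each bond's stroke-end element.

β5 stroke→Sf1  (source Sf1 imposes f)
β0 stroke→J1  (J1: bond 5 brought flow, rest push out)
β3 stroke→J1  (J1 flow already set via bond 5)
β1 stroke→J2  (closing 0-jn rule on J2)
β2 stroke→J3  (C1 integral (e out))
β4 stroke→I1  (common-e at J3 fixed by 2)

β0 |J1
β1 |J2
β2 |J3
β3 |J1
β4 |I1
β5 |Sf1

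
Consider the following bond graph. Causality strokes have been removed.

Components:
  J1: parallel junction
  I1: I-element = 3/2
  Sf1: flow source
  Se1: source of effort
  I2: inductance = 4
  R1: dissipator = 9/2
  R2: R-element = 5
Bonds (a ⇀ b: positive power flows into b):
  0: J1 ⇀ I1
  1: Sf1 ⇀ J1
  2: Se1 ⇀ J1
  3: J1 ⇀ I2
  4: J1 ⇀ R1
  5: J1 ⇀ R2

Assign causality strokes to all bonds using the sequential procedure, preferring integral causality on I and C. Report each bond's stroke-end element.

bond 1 →Sf1  (Sf1 fixes flow; stroke at Sf1)
bond 2 →J1  (source Se1 imposes e)
bond 0 →I1  (J1 effort already set via bond 2)
bond 3 →I2  (J1 effort already set via bond 2)
bond 4 →R1  (common-e at J1 fixed by 2)
bond 5 →R2  (0-jn J1 has e-setter on 2)

#0 stroke→I1
#1 stroke→Sf1
#2 stroke→J1
#3 stroke→I2
#4 stroke→R1
#5 stroke→R2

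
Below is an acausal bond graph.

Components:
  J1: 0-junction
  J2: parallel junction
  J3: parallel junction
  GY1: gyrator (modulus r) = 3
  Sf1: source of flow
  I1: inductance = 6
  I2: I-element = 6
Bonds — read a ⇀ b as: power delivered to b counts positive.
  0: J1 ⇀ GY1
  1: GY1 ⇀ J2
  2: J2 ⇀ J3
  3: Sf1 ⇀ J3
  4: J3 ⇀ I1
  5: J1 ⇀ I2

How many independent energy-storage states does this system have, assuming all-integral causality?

β3 →Sf1  (Sf1 fixes flow; stroke at Sf1)
β4 →I1  (I1 integral (f out))
β2 →J3  (J3: last free bond brings effort in)
β1 →J2  (J2: last free bond brings effort in)
β0 →J1  (GY1: gyrator matches bond 1)
β5 →I2  (J1: bond 0 brought effort, rest push out)

2  (I1, I2 all integral)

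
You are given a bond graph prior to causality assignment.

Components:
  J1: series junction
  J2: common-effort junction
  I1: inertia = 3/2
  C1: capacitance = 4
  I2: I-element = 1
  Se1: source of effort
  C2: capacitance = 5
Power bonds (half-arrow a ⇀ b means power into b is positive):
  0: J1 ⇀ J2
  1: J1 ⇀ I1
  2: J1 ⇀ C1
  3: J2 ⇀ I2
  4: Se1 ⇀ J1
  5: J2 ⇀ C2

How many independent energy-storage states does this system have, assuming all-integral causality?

4  (C1, C2, I1, I2 all integral)

bond 4 →J1  (Se1 (Se) sets effort on bond)
bond 1 →I1  (I1 integral (f out))
bond 0 →J1  (J1 flow already set via bond 1)
bond 2 →J1  (J1 flow already set via bond 1)
bond 3 →I2  (prefer integral on I2)
bond 5 →J2  (J2: last free bond brings effort in)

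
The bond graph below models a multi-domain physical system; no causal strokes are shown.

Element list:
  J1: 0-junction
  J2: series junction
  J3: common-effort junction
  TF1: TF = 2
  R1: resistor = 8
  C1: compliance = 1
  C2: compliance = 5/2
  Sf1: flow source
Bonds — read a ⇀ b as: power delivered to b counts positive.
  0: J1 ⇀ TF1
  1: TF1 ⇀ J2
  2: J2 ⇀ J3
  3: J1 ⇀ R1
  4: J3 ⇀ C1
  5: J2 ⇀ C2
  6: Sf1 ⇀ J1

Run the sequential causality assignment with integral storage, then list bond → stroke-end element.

β0 |J1
β1 |TF1
β2 |J2
β3 |R1
β4 |J3
β5 |J2
β6 |Sf1

b6 stroke→Sf1  (Sf1: flow source, stroke at near end)
b4 stroke→J3  (C1 integral (e out))
b2 stroke→J2  (0-jn J3 has e-setter on 4)
b5 stroke→J2  (C2: C, integral causality)
b1 stroke→TF1  (J2 needs exactly one f-in)
b0 stroke→J1  (TF1: transformer flips bond 1)
b3 stroke→R1  (J1 effort already set via bond 0)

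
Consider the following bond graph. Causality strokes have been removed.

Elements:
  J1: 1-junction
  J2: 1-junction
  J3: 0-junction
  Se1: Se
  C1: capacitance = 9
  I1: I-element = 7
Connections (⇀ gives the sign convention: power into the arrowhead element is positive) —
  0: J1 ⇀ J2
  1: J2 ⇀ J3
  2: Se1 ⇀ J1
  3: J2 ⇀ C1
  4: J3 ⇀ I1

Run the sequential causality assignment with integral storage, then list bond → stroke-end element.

b2 →J1  (Se1: effort source, stroke at far end)
b0 →J2  (J1 needs exactly one f-in)
b3 →J2  (prefer integral on C1)
b1 →J3  (J2: last free bond brings flow in)
b4 →I1  (J3: bond 1 brought effort, rest push out)

bond 0 stroke→J2
bond 1 stroke→J3
bond 2 stroke→J1
bond 3 stroke→J2
bond 4 stroke→I1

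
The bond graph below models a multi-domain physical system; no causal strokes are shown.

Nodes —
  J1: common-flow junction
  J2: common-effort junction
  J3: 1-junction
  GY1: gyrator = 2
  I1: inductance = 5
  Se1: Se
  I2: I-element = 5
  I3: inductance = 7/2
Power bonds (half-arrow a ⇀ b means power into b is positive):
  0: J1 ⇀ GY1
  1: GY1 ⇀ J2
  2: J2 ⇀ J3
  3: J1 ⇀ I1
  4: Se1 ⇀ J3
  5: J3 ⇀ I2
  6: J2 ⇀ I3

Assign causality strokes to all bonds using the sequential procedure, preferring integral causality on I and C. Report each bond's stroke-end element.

bond 0 stroke→J1
bond 1 stroke→J2
bond 2 stroke→J3
bond 3 stroke→I1
bond 4 stroke→J3
bond 5 stroke→I2
bond 6 stroke→I3

bond 4 |J3  (Se1 (Se) sets effort on bond)
bond 3 |I1  (I1 outputs flow p/I1)
bond 0 |J1  (J1 flow already set via bond 3)
bond 1 |J2  (GY1 both-in/both-out from 0)
bond 2 |J3  (0-jn J2 has e-setter on 1)
bond 6 |I3  (J2: bond 1 brought effort, rest push out)
bond 5 |I2  (J3 needs exactly one f-in)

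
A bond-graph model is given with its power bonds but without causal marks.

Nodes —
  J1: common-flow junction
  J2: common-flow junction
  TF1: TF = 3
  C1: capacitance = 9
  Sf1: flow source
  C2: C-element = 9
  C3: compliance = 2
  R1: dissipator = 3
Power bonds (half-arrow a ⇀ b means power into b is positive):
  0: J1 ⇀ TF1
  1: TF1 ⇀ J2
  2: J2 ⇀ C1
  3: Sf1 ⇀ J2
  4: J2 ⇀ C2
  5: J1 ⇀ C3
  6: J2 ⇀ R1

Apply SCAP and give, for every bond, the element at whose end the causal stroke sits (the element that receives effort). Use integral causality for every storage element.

β0 stroke at TF1
β1 stroke at J2
β2 stroke at J2
β3 stroke at Sf1
β4 stroke at J2
β5 stroke at J1
β6 stroke at J2

bond 3 stroke→Sf1  (source Sf1 imposes f)
bond 1 stroke→J2  (J2 flow already set via bond 3)
bond 2 stroke→J2  (J2 flow already set via bond 3)
bond 4 stroke→J2  (common-f at J2 fixed by 3)
bond 6 stroke→J2  (1-jn J2 has f-setter on 3)
bond 0 stroke→TF1  (TF1 one-in-one-out from 1)
bond 5 stroke→J1  (J1: bond 0 brought flow, rest push out)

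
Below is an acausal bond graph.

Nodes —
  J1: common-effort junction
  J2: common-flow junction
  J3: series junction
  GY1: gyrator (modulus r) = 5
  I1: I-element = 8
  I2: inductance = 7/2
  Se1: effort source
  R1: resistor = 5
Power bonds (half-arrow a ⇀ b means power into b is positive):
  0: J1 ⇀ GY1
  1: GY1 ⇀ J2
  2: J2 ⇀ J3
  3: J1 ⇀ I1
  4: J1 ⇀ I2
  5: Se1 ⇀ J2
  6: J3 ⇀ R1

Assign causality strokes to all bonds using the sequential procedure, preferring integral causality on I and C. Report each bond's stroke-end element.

#5 stroke at J2  (Se1 (Se) sets effort on bond)
#3 stroke at I1  (I1 outputs flow p/I1)
#4 stroke at I2  (prefer integral on I2)
#0 stroke at J1  (J1 needs exactly one e-in)
#1 stroke at J2  (GY1 both-in/both-out from 0)
#2 stroke at J3  (J2: last free bond brings flow in)
#6 stroke at R1  (J3 needs exactly one f-in)

β0 stroke→J1
β1 stroke→J2
β2 stroke→J3
β3 stroke→I1
β4 stroke→I2
β5 stroke→J2
β6 stroke→R1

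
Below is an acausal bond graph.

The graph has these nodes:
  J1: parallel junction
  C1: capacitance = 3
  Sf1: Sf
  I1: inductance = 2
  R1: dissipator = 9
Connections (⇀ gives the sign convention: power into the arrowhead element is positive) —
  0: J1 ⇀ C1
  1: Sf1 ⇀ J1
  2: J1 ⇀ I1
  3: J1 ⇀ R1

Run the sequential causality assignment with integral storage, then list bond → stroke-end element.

bond 0 stroke→J1
bond 1 stroke→Sf1
bond 2 stroke→I1
bond 3 stroke→R1

bond 1 |Sf1  (Sf1: flow source, stroke at near end)
bond 0 |J1  (C1 integral (e out))
bond 2 |I1  (J1 effort already set via bond 0)
bond 3 |R1  (J1 effort already set via bond 0)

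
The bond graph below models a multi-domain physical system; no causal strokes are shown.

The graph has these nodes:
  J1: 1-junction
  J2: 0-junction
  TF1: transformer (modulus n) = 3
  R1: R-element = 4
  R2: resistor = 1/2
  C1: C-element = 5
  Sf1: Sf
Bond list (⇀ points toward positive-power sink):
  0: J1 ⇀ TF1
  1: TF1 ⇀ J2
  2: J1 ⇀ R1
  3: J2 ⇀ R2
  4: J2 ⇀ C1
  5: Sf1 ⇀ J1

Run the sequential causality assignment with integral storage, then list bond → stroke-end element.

bond 5 |Sf1  (source Sf1 imposes f)
bond 0 |J1  (J1: bond 5 brought flow, rest push out)
bond 2 |J1  (J1: bond 5 brought flow, rest push out)
bond 1 |TF1  (through TF1, causality passes straight; one stroke at TF1)
bond 4 |J2  (C1 outputs effort q/C1)
bond 3 |R2  (0-jn J2 has e-setter on 4)

#0 stroke at J1
#1 stroke at TF1
#2 stroke at J1
#3 stroke at R2
#4 stroke at J2
#5 stroke at Sf1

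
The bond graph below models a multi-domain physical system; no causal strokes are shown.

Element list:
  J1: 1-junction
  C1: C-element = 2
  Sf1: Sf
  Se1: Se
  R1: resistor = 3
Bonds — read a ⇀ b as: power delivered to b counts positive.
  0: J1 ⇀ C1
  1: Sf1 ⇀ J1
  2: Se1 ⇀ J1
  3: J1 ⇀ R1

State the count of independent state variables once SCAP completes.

1  (C1 all integral)

#1 →Sf1  (source Sf1 imposes f)
#2 →J1  (Se1 fixes effort; stroke away)
#0 →J1  (common-f at J1 fixed by 1)
#3 →J1  (common-f at J1 fixed by 1)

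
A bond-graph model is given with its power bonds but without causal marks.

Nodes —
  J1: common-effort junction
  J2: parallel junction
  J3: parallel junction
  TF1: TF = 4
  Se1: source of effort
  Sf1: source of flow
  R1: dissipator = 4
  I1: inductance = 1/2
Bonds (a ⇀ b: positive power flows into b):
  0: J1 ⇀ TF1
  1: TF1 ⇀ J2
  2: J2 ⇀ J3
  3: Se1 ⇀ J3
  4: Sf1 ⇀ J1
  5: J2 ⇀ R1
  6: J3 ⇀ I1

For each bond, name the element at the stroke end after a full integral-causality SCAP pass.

#0 →J1
#1 →TF1
#2 →J2
#3 →J3
#4 →Sf1
#5 →R1
#6 →I1

bond 3 →J3  (Se1 (Se) sets effort on bond)
bond 4 →Sf1  (Sf1 (Sf) sets flow on bond)
bond 0 →J1  (closing 0-jn rule on J1)
bond 2 →J2  (common-e at J3 fixed by 3)
bond 6 →I1  (0-jn J3 has e-setter on 3)
bond 1 →TF1  (TF1 one-in-one-out from 0)
bond 5 →R1  (0-jn J2 has e-setter on 2)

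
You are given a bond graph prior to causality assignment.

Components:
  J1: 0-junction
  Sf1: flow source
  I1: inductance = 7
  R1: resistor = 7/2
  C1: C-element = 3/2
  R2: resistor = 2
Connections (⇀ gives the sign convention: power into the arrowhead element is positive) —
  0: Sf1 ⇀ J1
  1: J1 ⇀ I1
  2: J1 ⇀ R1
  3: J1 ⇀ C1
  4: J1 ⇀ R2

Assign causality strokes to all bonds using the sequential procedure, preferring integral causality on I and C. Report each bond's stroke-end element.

#0 stroke at Sf1
#1 stroke at I1
#2 stroke at R1
#3 stroke at J1
#4 stroke at R2

bond 0 stroke at Sf1  (Sf1: flow source, stroke at near end)
bond 1 stroke at I1  (I1 outputs flow p/I1)
bond 3 stroke at J1  (C1 outputs effort q/C1)
bond 2 stroke at R1  (0-jn J1 has e-setter on 3)
bond 4 stroke at R2  (J1: bond 3 brought effort, rest push out)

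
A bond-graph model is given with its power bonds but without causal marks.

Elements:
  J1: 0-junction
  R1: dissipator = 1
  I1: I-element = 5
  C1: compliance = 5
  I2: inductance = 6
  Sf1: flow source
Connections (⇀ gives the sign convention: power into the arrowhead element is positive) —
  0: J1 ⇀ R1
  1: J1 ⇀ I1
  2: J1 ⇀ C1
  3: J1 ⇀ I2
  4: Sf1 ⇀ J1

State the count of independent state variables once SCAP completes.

3  (C1, I1, I2 all integral)

bond 4 →Sf1  (Sf1: flow source, stroke at near end)
bond 1 →I1  (I1 outputs flow p/I1)
bond 2 →J1  (C1: C, integral causality)
bond 0 →R1  (J1: bond 2 brought effort, rest push out)
bond 3 →I2  (0-jn J1 has e-setter on 2)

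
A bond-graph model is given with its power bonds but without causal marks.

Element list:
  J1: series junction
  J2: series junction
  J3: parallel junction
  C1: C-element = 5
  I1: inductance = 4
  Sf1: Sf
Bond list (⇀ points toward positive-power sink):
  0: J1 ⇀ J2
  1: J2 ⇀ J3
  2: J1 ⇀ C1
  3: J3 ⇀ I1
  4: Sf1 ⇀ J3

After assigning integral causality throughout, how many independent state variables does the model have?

2  (C1, I1 all integral)

bond 4 →Sf1  (Sf1: flow source, stroke at near end)
bond 2 →J1  (C1 integral (e out))
bond 0 →J2  (J1: last free bond brings flow in)
bond 1 →J3  (closing 1-jn rule on J2)
bond 3 →I1  (J3 effort already set via bond 1)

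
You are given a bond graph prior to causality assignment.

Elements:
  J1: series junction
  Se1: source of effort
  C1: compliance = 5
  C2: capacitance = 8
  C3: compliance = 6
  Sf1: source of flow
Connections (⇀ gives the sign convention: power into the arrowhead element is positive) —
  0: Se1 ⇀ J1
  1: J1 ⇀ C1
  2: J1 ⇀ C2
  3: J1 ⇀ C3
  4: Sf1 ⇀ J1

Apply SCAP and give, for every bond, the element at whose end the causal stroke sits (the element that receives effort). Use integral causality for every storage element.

#0 stroke→J1
#1 stroke→J1
#2 stroke→J1
#3 stroke→J1
#4 stroke→Sf1

#0 |J1  (Se1 (Se) sets effort on bond)
#4 |Sf1  (source Sf1 imposes f)
#1 |J1  (common-f at J1 fixed by 4)
#2 |J1  (J1: bond 4 brought flow, rest push out)
#3 |J1  (J1: bond 4 brought flow, rest push out)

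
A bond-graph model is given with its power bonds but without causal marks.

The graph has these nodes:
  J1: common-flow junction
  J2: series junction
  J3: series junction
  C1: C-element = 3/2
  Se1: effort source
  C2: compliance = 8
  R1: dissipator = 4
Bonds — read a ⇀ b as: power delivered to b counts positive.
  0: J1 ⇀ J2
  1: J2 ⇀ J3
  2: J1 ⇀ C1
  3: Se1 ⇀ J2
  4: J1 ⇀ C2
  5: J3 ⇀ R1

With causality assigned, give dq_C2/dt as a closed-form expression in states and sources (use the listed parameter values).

dq_C2/dt = E_Se1/4 - q_C1/6 - q_C2/32

bond 3 stroke at J2  (source Se1 imposes e)
bond 2 stroke at J1  (C1 outputs effort q/C1)
bond 4 stroke at J1  (C2 outputs effort q/C2)
bond 0 stroke at J2  (closing 1-jn rule on J1)
bond 1 stroke at J3  (only one flow-in slot at J2)
bond 5 stroke at R1  (J3: last free bond brings flow in)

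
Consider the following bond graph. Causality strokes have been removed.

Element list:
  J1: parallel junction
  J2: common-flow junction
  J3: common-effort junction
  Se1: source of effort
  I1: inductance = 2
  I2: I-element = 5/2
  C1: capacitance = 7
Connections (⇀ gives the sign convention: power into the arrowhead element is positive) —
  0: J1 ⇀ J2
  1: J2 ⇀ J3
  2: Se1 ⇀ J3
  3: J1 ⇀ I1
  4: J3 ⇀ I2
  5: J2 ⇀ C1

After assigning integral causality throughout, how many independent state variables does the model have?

bond 2 stroke at J3  (Se1: effort source, stroke at far end)
bond 1 stroke at J2  (J3: bond 2 brought effort, rest push out)
bond 4 stroke at I2  (J3 effort already set via bond 2)
bond 3 stroke at I1  (I1 integral (f out))
bond 0 stroke at J1  (J1: last free bond brings effort in)
bond 5 stroke at J2  (J2: bond 0 brought flow, rest push out)

3  (C1, I1, I2 all integral)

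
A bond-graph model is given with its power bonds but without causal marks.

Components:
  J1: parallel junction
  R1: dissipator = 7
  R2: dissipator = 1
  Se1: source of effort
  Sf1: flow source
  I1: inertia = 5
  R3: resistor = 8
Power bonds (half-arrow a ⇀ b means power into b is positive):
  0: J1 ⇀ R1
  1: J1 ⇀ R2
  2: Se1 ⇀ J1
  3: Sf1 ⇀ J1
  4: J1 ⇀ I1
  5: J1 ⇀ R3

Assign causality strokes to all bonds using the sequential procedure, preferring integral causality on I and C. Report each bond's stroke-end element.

b2 stroke at J1  (Se1 (Se) sets effort on bond)
b3 stroke at Sf1  (source Sf1 imposes f)
b0 stroke at R1  (J1 effort already set via bond 2)
b1 stroke at R2  (0-jn J1 has e-setter on 2)
b4 stroke at I1  (common-e at J1 fixed by 2)
b5 stroke at R3  (J1: bond 2 brought effort, rest push out)

bond 0 stroke→R1
bond 1 stroke→R2
bond 2 stroke→J1
bond 3 stroke→Sf1
bond 4 stroke→I1
bond 5 stroke→R3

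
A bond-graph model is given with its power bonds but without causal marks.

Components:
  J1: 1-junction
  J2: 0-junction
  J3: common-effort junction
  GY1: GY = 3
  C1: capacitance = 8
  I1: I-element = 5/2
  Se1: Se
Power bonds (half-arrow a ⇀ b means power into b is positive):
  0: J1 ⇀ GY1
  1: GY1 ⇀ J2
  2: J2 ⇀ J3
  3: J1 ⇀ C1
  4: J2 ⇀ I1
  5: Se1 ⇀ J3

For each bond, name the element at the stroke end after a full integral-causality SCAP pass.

b5 stroke→J3  (source Se1 imposes e)
b2 stroke→J2  (common-e at J3 fixed by 5)
b1 stroke→GY1  (J2: bond 2 brought effort, rest push out)
b4 stroke→I1  (J2 effort already set via bond 2)
b0 stroke→GY1  (through GY1, causality inverts; strokes same side of GY1)
b3 stroke→J1  (J1 flow already set via bond 0)

#0 →GY1
#1 →GY1
#2 →J2
#3 →J1
#4 →I1
#5 →J3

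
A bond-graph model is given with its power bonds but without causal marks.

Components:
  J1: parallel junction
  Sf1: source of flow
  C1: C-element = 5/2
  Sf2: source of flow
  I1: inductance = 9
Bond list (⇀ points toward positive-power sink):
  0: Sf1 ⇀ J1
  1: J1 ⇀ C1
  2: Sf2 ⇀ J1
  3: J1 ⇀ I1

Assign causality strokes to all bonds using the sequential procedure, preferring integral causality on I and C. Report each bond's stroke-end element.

b0 stroke at Sf1
b1 stroke at J1
b2 stroke at Sf2
b3 stroke at I1

b0 |Sf1  (Sf1 (Sf) sets flow on bond)
b2 |Sf2  (Sf2 (Sf) sets flow on bond)
b1 |J1  (C1 integral (e out))
b3 |I1  (0-jn J1 has e-setter on 1)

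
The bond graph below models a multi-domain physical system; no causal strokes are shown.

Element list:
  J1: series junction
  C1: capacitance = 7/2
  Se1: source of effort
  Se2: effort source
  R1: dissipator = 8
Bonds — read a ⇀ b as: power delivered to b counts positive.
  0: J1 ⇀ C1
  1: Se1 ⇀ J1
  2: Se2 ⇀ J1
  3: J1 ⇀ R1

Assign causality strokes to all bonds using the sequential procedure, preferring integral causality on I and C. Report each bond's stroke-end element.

#0 →J1
#1 →J1
#2 →J1
#3 →R1

β1 |J1  (Se1: effort source, stroke at far end)
β2 |J1  (Se2 fixes effort; stroke away)
β0 |J1  (C1 integral (e out))
β3 |R1  (closing 1-jn rule on J1)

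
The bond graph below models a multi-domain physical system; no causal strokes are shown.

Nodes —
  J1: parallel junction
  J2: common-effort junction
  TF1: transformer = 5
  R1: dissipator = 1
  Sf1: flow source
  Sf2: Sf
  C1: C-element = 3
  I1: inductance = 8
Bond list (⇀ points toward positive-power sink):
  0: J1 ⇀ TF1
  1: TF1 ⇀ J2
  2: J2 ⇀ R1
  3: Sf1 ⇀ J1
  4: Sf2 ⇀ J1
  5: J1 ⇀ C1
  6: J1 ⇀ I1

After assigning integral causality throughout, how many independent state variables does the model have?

β3 →Sf1  (Sf1: flow source, stroke at near end)
β4 →Sf2  (Sf2 (Sf) sets flow on bond)
β5 →J1  (prefer integral on C1)
β0 →TF1  (J1 effort already set via bond 5)
β6 →I1  (common-e at J1 fixed by 5)
β1 →J2  (TF TF1: opposite of bond 0)
β2 →R1  (J2: bond 1 brought effort, rest push out)

2  (C1, I1 all integral)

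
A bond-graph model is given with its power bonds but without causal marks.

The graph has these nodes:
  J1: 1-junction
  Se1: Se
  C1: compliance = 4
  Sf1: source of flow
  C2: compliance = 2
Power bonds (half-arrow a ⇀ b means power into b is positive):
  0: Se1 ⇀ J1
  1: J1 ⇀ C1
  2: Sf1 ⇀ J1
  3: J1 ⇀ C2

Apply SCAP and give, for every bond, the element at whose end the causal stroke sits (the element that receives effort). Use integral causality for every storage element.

b0 stroke at J1
b1 stroke at J1
b2 stroke at Sf1
b3 stroke at J1

b0 |J1  (source Se1 imposes e)
b2 |Sf1  (source Sf1 imposes f)
b1 |J1  (J1: bond 2 brought flow, rest push out)
b3 |J1  (common-f at J1 fixed by 2)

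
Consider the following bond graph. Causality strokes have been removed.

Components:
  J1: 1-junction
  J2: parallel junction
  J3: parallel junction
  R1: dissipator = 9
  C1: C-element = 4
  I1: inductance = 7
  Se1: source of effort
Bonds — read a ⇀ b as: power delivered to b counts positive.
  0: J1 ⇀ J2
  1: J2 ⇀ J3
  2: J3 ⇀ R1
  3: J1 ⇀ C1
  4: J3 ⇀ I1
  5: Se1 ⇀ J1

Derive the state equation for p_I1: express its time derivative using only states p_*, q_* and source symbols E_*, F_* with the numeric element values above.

b5 stroke at J1  (source Se1 imposes e)
b3 stroke at J1  (C1 outputs effort q/C1)
b0 stroke at J2  (J1 needs exactly one f-in)
b1 stroke at J3  (0-jn J2 has e-setter on 0)
b2 stroke at R1  (J3: bond 1 brought effort, rest push out)
b4 stroke at I1  (common-e at J3 fixed by 1)

dp_I1/dt = E_Se1 - q_C1/4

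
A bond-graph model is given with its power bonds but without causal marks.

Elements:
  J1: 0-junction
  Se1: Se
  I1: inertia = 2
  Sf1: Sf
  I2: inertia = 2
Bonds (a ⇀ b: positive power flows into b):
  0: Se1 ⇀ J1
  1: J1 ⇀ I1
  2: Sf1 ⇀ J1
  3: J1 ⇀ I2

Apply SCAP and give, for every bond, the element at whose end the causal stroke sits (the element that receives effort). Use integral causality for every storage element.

β0 stroke→J1  (Se1 (Se) sets effort on bond)
β2 stroke→Sf1  (Sf1 (Sf) sets flow on bond)
β1 stroke→I1  (J1 effort already set via bond 0)
β3 stroke→I2  (0-jn J1 has e-setter on 0)

b0 |J1
b1 |I1
b2 |Sf1
b3 |I2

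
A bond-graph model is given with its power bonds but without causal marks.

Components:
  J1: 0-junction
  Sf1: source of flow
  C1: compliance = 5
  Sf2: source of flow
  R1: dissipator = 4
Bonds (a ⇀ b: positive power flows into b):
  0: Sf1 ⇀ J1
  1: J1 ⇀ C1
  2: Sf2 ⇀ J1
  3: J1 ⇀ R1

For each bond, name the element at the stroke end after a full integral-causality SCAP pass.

#0 |Sf1  (Sf1: flow source, stroke at near end)
#2 |Sf2  (Sf2 fixes flow; stroke at Sf2)
#1 |J1  (C1 integral (e out))
#3 |R1  (J1 effort already set via bond 1)

b0 →Sf1
b1 →J1
b2 →Sf2
b3 →R1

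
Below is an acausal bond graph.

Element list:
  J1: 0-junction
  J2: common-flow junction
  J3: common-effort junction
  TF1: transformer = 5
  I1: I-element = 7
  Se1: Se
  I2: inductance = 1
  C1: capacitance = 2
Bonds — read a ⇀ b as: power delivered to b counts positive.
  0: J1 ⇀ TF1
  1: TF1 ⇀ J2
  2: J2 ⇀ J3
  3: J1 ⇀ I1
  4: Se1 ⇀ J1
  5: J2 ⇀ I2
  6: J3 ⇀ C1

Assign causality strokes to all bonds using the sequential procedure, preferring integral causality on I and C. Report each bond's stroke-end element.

b4 →J1  (Se1 (Se) sets effort on bond)
b0 →TF1  (0-jn J1 has e-setter on 4)
b3 →I1  (common-e at J1 fixed by 4)
b1 →J2  (TF TF1: opposite of bond 0)
b5 →I2  (prefer integral on I2)
b2 →J2  (J2 flow already set via bond 5)
b6 →J3  (J3: last free bond brings effort in)

bond 0 →TF1
bond 1 →J2
bond 2 →J2
bond 3 →I1
bond 4 →J1
bond 5 →I2
bond 6 →J3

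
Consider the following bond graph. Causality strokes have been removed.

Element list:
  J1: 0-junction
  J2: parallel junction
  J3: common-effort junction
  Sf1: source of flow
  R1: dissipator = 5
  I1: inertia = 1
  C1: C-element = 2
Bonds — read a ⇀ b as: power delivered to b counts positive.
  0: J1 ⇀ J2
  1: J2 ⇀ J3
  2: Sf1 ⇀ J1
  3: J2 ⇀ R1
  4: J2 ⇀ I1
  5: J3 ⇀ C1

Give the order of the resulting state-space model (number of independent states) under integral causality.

2  (C1, I1 all integral)

#2 stroke at Sf1  (source Sf1 imposes f)
#0 stroke at J1  (only one effort-in slot at J1)
#4 stroke at I1  (I1 outputs flow p/I1)
#5 stroke at J3  (C1 outputs effort q/C1)
#1 stroke at J2  (0-jn J3 has e-setter on 5)
#3 stroke at R1  (J2: bond 1 brought effort, rest push out)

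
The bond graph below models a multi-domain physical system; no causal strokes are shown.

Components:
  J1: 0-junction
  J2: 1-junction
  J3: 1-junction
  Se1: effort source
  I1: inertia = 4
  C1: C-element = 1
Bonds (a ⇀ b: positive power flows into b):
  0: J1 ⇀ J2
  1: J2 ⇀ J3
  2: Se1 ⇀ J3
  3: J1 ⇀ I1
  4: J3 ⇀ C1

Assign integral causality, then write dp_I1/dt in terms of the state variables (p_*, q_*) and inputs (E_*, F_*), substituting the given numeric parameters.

dp_I1/dt = -E_Se1 + q_C1

β2 stroke at J3  (Se1 fixes effort; stroke away)
β3 stroke at I1  (I1 outputs flow p/I1)
β0 stroke at J1  (J1 needs exactly one e-in)
β1 stroke at J2  (common-f at J2 fixed by 0)
β4 stroke at J3  (J3 flow already set via bond 1)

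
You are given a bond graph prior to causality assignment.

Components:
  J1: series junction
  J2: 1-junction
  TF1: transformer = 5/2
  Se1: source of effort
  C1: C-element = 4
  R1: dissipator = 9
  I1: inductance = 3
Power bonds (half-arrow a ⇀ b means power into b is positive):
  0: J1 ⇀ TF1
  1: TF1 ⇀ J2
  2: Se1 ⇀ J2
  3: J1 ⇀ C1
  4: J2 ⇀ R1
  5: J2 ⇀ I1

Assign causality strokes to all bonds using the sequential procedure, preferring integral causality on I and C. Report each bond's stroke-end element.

β0 stroke→TF1
β1 stroke→J2
β2 stroke→J2
β3 stroke→J1
β4 stroke→J2
β5 stroke→I1

b2 →J2  (Se1 fixes effort; stroke away)
b3 →J1  (C1 integral (e out))
b0 →TF1  (closing 1-jn rule on J1)
b1 →J2  (TF1 one-in-one-out from 0)
b5 →I1  (I1: I, integral causality)
b4 →J2  (1-jn J2 has f-setter on 5)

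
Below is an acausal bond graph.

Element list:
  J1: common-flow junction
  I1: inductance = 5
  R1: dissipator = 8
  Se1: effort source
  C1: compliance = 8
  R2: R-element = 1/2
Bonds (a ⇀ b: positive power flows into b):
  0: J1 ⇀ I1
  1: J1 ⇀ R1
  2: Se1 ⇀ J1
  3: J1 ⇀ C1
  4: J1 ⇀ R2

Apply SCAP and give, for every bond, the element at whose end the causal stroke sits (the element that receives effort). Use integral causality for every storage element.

#2 stroke at J1  (source Se1 imposes e)
#0 stroke at I1  (I1 outputs flow p/I1)
#1 stroke at J1  (common-f at J1 fixed by 0)
#3 stroke at J1  (J1: bond 0 brought flow, rest push out)
#4 stroke at J1  (J1: bond 0 brought flow, rest push out)

β0 stroke at I1
β1 stroke at J1
β2 stroke at J1
β3 stroke at J1
β4 stroke at J1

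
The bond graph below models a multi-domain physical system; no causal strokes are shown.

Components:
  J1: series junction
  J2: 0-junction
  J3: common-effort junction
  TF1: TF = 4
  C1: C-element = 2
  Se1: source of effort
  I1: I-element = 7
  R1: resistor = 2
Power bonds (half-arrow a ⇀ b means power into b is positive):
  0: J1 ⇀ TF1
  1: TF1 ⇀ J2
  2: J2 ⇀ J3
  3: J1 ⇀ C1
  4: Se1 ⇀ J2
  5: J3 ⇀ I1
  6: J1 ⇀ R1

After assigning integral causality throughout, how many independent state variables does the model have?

2  (C1, I1 all integral)

β4 |J2  (Se1 fixes effort; stroke away)
β1 |TF1  (J2 effort already set via bond 4)
β2 |J3  (J2: bond 4 brought effort, rest push out)
β5 |I1  (common-e at J3 fixed by 2)
β0 |J1  (TF1: transformer flips bond 1)
β3 |J1  (C1: C, integral causality)
β6 |R1  (closing 1-jn rule on J1)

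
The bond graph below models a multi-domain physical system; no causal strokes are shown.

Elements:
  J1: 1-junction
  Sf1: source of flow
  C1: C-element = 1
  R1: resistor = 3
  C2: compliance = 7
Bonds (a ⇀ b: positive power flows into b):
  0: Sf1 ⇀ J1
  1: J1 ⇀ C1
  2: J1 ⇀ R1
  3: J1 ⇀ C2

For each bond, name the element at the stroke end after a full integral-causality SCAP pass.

b0 |Sf1
b1 |J1
b2 |J1
b3 |J1

β0 stroke at Sf1  (Sf1 (Sf) sets flow on bond)
β1 stroke at J1  (common-f at J1 fixed by 0)
β2 stroke at J1  (1-jn J1 has f-setter on 0)
β3 stroke at J1  (J1: bond 0 brought flow, rest push out)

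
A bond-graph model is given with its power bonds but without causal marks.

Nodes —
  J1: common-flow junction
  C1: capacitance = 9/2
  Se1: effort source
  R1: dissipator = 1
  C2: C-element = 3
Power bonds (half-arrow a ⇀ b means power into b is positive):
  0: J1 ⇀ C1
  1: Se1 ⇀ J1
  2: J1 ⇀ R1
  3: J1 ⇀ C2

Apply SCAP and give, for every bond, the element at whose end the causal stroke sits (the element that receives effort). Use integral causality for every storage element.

b0 stroke→J1
b1 stroke→J1
b2 stroke→R1
b3 stroke→J1

β1 |J1  (Se1 (Se) sets effort on bond)
β0 |J1  (C1: C, integral causality)
β3 |J1  (C2 outputs effort q/C2)
β2 |R1  (closing 1-jn rule on J1)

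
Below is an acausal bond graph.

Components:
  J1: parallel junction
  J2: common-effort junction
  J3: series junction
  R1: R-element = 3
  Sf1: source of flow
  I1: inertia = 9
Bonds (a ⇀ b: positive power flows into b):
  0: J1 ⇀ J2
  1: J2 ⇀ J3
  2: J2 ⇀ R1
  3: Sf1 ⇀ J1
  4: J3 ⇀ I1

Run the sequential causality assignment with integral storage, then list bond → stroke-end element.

β3 |Sf1  (Sf1: flow source, stroke at near end)
β0 |J1  (J1: last free bond brings effort in)
β4 |I1  (prefer integral on I1)
β1 |J3  (J3: bond 4 brought flow, rest push out)
β2 |J2  (closing 0-jn rule on J2)

β0 stroke→J1
β1 stroke→J3
β2 stroke→J2
β3 stroke→Sf1
β4 stroke→I1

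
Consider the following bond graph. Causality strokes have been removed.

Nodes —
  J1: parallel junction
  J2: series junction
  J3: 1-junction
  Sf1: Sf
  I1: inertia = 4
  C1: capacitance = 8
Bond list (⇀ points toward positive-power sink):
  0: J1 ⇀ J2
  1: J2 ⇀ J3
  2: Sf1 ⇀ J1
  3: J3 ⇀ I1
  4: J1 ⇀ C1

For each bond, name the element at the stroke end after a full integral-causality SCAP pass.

b2 →Sf1  (Sf1 fixes flow; stroke at Sf1)
b3 →I1  (I1 outputs flow p/I1)
b1 →J3  (J3 flow already set via bond 3)
b0 →J2  (J2: bond 1 brought flow, rest push out)
b4 →J1  (J1: last free bond brings effort in)

β0 stroke→J2
β1 stroke→J3
β2 stroke→Sf1
β3 stroke→I1
β4 stroke→J1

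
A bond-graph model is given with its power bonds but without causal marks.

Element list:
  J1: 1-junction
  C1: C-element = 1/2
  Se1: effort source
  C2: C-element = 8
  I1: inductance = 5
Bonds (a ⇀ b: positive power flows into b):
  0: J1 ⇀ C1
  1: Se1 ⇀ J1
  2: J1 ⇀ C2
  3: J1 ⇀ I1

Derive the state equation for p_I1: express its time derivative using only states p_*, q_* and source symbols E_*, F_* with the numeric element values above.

#1 stroke at J1  (source Se1 imposes e)
#0 stroke at J1  (C1 outputs effort q/C1)
#2 stroke at J1  (C2 outputs effort q/C2)
#3 stroke at I1  (J1 needs exactly one f-in)

dp_I1/dt = E_Se1 - 2*q_C1 - q_C2/8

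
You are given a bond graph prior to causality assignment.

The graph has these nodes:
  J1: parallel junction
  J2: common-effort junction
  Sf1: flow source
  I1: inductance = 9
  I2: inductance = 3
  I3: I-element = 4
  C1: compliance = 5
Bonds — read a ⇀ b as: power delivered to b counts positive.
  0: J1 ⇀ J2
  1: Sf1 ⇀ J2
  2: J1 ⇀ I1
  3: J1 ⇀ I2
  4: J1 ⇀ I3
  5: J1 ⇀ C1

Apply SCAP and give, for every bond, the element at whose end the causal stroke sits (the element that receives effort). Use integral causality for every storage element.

b0 stroke→J2
b1 stroke→Sf1
b2 stroke→I1
b3 stroke→I2
b4 stroke→I3
b5 stroke→J1

b1 stroke→Sf1  (Sf1 fixes flow; stroke at Sf1)
b0 stroke→J2  (only one effort-in slot at J2)
b2 stroke→I1  (I1 integral (f out))
b3 stroke→I2  (I2 integral (f out))
b4 stroke→I3  (I3 integral (f out))
b5 stroke→J1  (J1 needs exactly one e-in)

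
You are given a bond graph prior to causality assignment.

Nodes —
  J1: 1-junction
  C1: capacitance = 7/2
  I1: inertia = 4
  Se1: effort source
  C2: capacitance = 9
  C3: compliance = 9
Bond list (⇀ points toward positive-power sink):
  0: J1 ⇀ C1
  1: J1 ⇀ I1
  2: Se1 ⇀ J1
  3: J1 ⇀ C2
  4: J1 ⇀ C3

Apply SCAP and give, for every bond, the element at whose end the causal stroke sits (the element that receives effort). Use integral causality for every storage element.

#2 →J1  (source Se1 imposes e)
#0 →J1  (prefer integral on C1)
#1 →I1  (I1: I, integral causality)
#3 →J1  (J1 flow already set via bond 1)
#4 →J1  (J1: bond 1 brought flow, rest push out)

b0 stroke→J1
b1 stroke→I1
b2 stroke→J1
b3 stroke→J1
b4 stroke→J1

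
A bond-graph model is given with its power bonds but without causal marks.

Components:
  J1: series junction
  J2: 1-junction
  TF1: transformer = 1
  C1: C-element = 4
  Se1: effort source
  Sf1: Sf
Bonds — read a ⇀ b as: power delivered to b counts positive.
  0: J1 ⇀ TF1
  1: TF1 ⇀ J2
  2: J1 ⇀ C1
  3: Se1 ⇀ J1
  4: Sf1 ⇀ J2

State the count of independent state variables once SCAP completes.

b3 →J1  (source Se1 imposes e)
b4 →Sf1  (Sf1 (Sf) sets flow on bond)
b1 →J2  (J2: bond 4 brought flow, rest push out)
b0 →TF1  (TF1 one-in-one-out from 1)
b2 →J1  (1-jn J1 has f-setter on 0)

1  (C1 all integral)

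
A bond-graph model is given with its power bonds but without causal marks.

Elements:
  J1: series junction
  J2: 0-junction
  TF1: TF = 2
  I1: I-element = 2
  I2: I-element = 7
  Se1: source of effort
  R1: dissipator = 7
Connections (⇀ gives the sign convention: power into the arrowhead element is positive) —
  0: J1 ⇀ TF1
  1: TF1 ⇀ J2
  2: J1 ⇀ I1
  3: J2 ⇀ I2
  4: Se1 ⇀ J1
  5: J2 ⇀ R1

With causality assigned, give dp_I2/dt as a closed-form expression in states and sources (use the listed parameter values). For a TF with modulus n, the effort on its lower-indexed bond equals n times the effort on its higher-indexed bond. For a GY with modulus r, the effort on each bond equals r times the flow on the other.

dp_I2/dt = 7*p_I1 - p_I2

b4 →J1  (Se1 fixes effort; stroke away)
b2 →I1  (I1 integral (f out))
b0 →J1  (J1 flow already set via bond 2)
b1 →TF1  (through TF1, causality passes straight; one stroke at TF1)
b3 →I2  (I2 outputs flow p/I2)
b5 →J2  (J2: last free bond brings effort in)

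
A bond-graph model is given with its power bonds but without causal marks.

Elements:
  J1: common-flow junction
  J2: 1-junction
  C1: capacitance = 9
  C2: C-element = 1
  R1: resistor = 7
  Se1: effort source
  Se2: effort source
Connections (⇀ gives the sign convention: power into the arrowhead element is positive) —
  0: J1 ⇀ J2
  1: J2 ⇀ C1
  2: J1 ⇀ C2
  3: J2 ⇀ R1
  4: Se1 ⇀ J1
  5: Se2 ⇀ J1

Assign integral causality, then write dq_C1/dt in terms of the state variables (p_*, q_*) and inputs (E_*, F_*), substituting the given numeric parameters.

dq_C1/dt = E_Se1/7 + E_Se2/7 - q_C1/63 - q_C2/7

bond 4 →J1  (Se1 (Se) sets effort on bond)
bond 5 →J1  (source Se2 imposes e)
bond 1 →J2  (C1 outputs effort q/C1)
bond 2 →J1  (C2 outputs effort q/C2)
bond 0 →J2  (only one flow-in slot at J1)
bond 3 →R1  (only one flow-in slot at J2)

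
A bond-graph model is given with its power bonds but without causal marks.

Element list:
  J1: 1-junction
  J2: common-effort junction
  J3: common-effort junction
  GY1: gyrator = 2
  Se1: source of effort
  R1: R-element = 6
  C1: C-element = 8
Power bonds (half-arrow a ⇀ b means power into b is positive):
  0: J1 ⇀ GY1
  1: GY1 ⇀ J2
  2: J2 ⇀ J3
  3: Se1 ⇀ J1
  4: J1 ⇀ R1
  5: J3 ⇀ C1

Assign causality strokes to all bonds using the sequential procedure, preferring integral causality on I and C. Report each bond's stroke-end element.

b0 stroke→GY1
b1 stroke→GY1
b2 stroke→J2
b3 stroke→J1
b4 stroke→J1
b5 stroke→J3

#3 stroke at J1  (Se1: effort source, stroke at far end)
#5 stroke at J3  (C1: C, integral causality)
#2 stroke at J2  (common-e at J3 fixed by 5)
#1 stroke at GY1  (0-jn J2 has e-setter on 2)
#0 stroke at GY1  (GY GY1: same side as bond 1)
#4 stroke at J1  (1-jn J1 has f-setter on 0)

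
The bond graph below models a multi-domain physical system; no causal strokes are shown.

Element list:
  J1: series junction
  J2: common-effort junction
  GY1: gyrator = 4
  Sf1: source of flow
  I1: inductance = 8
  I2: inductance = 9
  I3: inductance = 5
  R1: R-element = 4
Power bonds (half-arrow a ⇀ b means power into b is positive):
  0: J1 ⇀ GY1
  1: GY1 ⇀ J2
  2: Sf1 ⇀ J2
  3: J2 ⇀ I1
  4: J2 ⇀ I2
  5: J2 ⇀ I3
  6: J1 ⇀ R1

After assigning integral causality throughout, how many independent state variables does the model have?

3  (I1, I2, I3 all integral)

b2 →Sf1  (Sf1 fixes flow; stroke at Sf1)
b3 →I1  (prefer integral on I1)
b4 →I2  (I2: I, integral causality)
b5 →I3  (I3: I, integral causality)
b1 →J2  (J2: last free bond brings effort in)
b0 →J1  (GY1: gyrator matches bond 1)
b6 →R1  (only one flow-in slot at J1)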